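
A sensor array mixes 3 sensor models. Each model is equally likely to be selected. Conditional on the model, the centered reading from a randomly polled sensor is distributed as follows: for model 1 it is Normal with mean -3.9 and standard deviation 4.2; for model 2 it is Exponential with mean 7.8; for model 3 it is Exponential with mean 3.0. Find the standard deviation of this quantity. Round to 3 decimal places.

Per component, 1: μ=-3.9, E[X²]=32.85; 2: μ=7.8, E[X²]=121.68; 3: μ=3, E[X²]=18.
E[X] = 0.333333·-3.9 + 0.333333·7.8 + 0.333333·3 = 2.3.
E[X²] = 0.333333·32.85 + 0.333333·121.68 + 0.333333·18 = 57.51.
Var(X) = E[X²] − (E[X])² = 57.51 − 5.29 = 52.22.
SD(X) = √52.22 = 7.22634.

7.226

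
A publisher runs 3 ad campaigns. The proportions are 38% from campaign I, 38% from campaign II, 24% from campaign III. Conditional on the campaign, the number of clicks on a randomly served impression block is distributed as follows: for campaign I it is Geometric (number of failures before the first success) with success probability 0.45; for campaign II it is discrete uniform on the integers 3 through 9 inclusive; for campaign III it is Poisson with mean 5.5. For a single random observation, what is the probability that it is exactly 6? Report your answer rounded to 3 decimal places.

0.097

Conditional on each campaign, P(X = 6): I: 0.0124563; II: 0.142857; III: 0.157117.
By total probability, P(X = 6) = 0.38·0.0124563 + 0.38·0.142857 + 0.24·0.157117 = 0.0967273.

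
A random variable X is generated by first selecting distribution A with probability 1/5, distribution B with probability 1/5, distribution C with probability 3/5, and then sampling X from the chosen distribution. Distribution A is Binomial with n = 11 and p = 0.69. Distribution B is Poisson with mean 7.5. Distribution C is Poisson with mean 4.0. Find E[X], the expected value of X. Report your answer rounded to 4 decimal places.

Component means — A: 7.59; B: 7.5; C: 4.
E[X] = 0.2·7.59 + 0.2·7.5 + 0.6·4 = 5.418.

5.4180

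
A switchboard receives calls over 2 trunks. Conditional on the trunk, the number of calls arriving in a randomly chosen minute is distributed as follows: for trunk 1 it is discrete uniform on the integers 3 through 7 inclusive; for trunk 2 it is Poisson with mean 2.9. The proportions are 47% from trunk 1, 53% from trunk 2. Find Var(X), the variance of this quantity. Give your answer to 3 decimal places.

3.576

Per component, 1: μ=5, E[X²]=27; 2: μ=2.9, E[X²]=11.31.
E[X] = 0.47·5 + 0.53·2.9 = 3.887.
E[X²] = 0.47·27 + 0.53·11.31 = 18.6843.
Var(X) = E[X²] − (E[X])² = 18.6843 − 15.1088 = 3.57553.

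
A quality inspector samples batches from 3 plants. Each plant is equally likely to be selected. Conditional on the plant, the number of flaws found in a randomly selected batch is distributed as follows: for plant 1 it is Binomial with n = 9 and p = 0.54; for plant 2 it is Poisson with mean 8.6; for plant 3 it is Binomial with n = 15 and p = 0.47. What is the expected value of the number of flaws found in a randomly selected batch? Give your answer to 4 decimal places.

6.8367

Component means — 1: 4.86; 2: 8.6; 3: 7.05.
E[X] = 0.333333·4.86 + 0.333333·8.6 + 0.333333·7.05 = 6.83667.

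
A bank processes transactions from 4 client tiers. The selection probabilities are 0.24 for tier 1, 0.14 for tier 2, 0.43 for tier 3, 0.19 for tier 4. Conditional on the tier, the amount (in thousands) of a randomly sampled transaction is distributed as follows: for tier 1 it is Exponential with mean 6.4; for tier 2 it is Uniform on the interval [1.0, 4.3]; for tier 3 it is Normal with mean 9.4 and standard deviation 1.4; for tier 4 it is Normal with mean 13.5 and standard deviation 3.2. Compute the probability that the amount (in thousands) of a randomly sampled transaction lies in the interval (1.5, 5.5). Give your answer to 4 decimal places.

0.2093

Conditional on each tier, P(1.5 < X < 5.5): 1: 0.367638; 2: 0.848485; 3: 0.00267049; 4: 0.00612125.
By total probability, P(1.5 < X < 5.5) = 0.24·0.367638 + 0.14·0.848485 + 0.43·0.00267049 + 0.19·0.00612125 = 0.209332.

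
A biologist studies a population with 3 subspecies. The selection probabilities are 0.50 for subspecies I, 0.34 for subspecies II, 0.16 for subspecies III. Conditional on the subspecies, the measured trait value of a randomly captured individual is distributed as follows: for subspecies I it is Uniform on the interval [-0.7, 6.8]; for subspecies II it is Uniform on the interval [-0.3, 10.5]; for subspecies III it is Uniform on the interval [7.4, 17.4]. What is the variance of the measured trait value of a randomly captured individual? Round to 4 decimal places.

17.5891

Per component, I: μ=3.05, E[X²]=13.99; II: μ=5.1, E[X²]=35.73; III: μ=12.4, E[X²]=162.093.
E[X] = 0.5·3.05 + 0.34·5.1 + 0.16·12.4 = 5.243.
E[X²] = 0.5·13.99 + 0.34·35.73 + 0.16·162.093 = 45.0781.
Var(X) = E[X²] − (E[X])² = 45.0781 − 27.489 = 17.5891.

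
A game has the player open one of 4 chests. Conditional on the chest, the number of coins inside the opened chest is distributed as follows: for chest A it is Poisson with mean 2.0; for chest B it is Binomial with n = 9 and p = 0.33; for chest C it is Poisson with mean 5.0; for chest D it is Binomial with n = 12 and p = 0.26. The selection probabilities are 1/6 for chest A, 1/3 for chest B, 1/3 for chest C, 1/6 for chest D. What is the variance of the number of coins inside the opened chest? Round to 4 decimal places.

Per component, A: μ=2, E[X²]=6; B: μ=2.97, E[X²]=10.8108; C: μ=5, E[X²]=30; D: μ=3.12, E[X²]=12.0432.
E[X] = 0.166667·2 + 0.333333·2.97 + 0.333333·5 + 0.166667·3.12 = 3.51.
E[X²] = 0.166667·6 + 0.333333·10.8108 + 0.333333·30 + 0.166667·12.0432 = 16.6108.
Var(X) = E[X²] − (E[X])² = 16.6108 − 12.3201 = 4.2907.

4.2907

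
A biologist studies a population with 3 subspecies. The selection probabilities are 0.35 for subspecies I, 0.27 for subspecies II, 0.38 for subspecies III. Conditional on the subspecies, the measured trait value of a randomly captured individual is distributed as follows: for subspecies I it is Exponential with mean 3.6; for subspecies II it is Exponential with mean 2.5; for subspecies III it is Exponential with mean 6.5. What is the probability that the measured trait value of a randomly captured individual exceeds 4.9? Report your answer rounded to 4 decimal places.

0.3066

Conditional on each subspecies, P(X > 4.9): I: 0.256376; II: 0.140858; III: 0.470553.
By total probability, P(X > 4.9) = 0.35·0.256376 + 0.27·0.140858 + 0.38·0.470553 = 0.306574.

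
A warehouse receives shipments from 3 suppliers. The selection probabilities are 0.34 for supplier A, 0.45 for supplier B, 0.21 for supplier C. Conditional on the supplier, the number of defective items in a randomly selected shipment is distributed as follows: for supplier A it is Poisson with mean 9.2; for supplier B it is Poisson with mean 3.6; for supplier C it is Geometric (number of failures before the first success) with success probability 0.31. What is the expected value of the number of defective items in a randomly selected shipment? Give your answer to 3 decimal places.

Component means — A: 9.2; B: 3.6; C: 2.22581.
E[X] = 0.34·9.2 + 0.45·3.6 + 0.21·2.22581 = 5.21542.

5.215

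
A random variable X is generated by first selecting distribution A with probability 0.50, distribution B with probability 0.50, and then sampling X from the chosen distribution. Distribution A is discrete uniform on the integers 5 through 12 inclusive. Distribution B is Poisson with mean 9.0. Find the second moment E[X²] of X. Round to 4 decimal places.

For each component E[X²] = Var + (mean)², giving A: 77.5; B: 90.
Overall E[X²] = 0.5·77.5 + 0.5·90 = 83.75.

83.7500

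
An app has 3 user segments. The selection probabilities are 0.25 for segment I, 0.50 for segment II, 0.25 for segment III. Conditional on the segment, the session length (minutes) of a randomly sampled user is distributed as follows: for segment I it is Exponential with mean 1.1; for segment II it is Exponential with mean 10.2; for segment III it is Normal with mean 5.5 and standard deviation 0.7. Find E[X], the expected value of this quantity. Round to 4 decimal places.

6.7500

Component means — I: 1.1; II: 10.2; III: 5.5.
E[X] = 0.25·1.1 + 0.5·10.2 + 0.25·5.5 = 6.75.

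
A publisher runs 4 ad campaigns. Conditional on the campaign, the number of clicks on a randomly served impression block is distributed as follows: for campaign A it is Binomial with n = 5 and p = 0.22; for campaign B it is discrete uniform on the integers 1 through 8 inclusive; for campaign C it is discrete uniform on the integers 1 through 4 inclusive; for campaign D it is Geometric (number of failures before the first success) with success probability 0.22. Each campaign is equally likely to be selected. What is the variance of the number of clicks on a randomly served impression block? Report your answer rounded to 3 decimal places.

Per component, A: μ=1.1, E[X²]=2.068; B: μ=4.5, E[X²]=25.5; C: μ=2.5, E[X²]=7.5; D: μ=3.54545, E[X²]=28.686.
E[X] = 0.25·1.1 + 0.25·4.5 + 0.25·2.5 + 0.25·3.54545 = 2.91136.
E[X²] = 0.25·2.068 + 0.25·25.5 + 0.25·7.5 + 0.25·28.686 = 15.9385.
Var(X) = E[X²] − (E[X])² = 15.9385 − 8.47604 = 7.46245.

7.462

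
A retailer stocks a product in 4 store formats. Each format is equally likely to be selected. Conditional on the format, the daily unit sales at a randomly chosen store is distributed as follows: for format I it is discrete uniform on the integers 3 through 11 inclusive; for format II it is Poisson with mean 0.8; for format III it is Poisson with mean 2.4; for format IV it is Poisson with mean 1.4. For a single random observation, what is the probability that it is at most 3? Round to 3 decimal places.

0.707

Conditional on each format, P(X ≤ 3): I: 0.111111; II: 0.99092; III: 0.778723; IV: 0.946275.
By total probability, P(X ≤ 3) = 0.25·0.111111 + 0.25·0.99092 + 0.25·0.778723 + 0.25·0.946275 = 0.706757.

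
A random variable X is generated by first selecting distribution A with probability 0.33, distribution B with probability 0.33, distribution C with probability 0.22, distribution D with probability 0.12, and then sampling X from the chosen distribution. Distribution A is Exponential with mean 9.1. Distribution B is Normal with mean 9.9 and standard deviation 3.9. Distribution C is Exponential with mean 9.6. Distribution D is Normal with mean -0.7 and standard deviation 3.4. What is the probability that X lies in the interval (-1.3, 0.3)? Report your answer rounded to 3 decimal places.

0.041

Conditional on each component, P(-1.3 < X < 0.3): A: 0.0324295; B: 0.00487639; C: 0.0307668; D: 0.185704.
By total probability, P(-1.3 < X < 0.3) = 0.33·0.0324295 + 0.33·0.00487639 + 0.22·0.0307668 + 0.12·0.185704 = 0.0413641.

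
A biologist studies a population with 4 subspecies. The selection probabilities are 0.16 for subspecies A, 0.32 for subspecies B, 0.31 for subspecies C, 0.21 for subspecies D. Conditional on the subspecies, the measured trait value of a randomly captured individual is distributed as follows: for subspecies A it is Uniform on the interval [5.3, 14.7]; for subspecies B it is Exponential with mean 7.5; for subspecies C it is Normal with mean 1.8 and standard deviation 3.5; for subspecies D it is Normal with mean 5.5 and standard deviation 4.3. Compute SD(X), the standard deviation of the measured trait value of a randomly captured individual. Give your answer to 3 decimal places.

Per component, A: μ=10, E[X²]=107.363; B: μ=7.5, E[X²]=112.5; C: μ=1.8, E[X²]=15.49; D: μ=5.5, E[X²]=48.74.
E[X] = 0.16·10 + 0.32·7.5 + 0.31·1.8 + 0.21·5.5 = 5.713.
E[X²] = 0.16·107.363 + 0.32·112.5 + 0.31·15.49 + 0.21·48.74 = 68.2154.
Var(X) = E[X²] − (E[X])² = 68.2154 − 32.6384 = 35.5771.
SD(X) = √35.5771 = 5.96465.

5.965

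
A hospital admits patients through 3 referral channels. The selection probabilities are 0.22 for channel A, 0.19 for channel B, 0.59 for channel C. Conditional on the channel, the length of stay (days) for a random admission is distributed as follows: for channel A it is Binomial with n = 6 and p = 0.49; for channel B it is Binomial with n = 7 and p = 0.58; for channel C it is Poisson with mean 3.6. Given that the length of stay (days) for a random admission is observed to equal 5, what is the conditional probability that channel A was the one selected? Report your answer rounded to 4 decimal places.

0.1299

Likelihoods P(X=5 | ·): A: 0.0864374; B: 0.243141; C: 0.13768.
Posterior ∝ prior × likelihood. Numerator for A: 0.22·0.0864374 = 0.0190162.
Normalizing constant: 0.22·0.0864374 + 0.19·0.243141 + 0.59·0.13768 = 0.146444.
P(A | observation) = 0.0190162 / 0.146444 = 0.129853.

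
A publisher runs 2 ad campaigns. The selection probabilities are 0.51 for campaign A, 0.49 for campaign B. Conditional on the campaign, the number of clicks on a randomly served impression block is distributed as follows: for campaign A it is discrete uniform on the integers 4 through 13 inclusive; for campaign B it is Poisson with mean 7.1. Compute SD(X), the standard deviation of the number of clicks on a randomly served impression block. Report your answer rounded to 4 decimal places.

Per component, A: μ=8.5, E[X²]=80.5; B: μ=7.1, E[X²]=57.51.
E[X] = 0.51·8.5 + 0.49·7.1 = 7.814.
E[X²] = 0.51·80.5 + 0.49·57.51 = 69.2349.
Var(X) = E[X²] − (E[X])² = 69.2349 − 61.0586 = 8.1763.
SD(X) = √8.1763 = 2.85942.

2.8594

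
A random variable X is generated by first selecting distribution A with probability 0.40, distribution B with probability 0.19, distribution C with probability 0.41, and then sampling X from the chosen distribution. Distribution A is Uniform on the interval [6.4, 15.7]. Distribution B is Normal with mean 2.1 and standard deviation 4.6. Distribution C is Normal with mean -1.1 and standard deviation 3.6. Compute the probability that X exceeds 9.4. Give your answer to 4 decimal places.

0.2824

Conditional on each component, P(X > 9.4): A: 0.677419; B: 0.0562612; C: 0.00176897.
By total probability, P(X > 9.4) = 0.4·0.677419 + 0.19·0.0562612 + 0.41·0.00176897 = 0.282383.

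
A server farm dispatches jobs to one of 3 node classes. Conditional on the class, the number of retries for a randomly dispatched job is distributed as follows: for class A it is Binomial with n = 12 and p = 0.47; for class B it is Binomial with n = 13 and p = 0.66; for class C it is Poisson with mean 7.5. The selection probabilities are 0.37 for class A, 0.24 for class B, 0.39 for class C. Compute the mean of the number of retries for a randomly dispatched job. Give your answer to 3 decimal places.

Component means — A: 5.64; B: 8.58; C: 7.5.
E[X] = 0.37·5.64 + 0.24·8.58 + 0.39·7.5 = 7.071.

7.071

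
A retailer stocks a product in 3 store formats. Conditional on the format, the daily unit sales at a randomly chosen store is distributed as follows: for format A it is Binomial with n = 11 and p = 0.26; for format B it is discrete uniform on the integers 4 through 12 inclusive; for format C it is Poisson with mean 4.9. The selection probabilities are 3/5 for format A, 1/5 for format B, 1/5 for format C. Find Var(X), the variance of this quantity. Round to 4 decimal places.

7.6373

Per component, A: μ=2.86, E[X²]=10.296; B: μ=8, E[X²]=70.6667; C: μ=4.9, E[X²]=28.91.
E[X] = 0.6·2.86 + 0.2·8 + 0.2·4.9 = 4.296.
E[X²] = 0.6·10.296 + 0.2·70.6667 + 0.2·28.91 = 26.0929.
Var(X) = E[X²] − (E[X])² = 26.0929 − 18.4556 = 7.63732.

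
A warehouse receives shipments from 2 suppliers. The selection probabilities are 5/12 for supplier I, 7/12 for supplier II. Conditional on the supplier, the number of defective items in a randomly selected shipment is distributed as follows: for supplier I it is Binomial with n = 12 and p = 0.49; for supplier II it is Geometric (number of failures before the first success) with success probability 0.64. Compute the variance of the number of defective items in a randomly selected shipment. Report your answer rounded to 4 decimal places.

8.6348

Per component, I: μ=5.88, E[X²]=37.5732; II: μ=0.5625, E[X²]=1.19531.
E[X] = 0.416667·5.88 + 0.583333·0.5625 = 2.77813.
E[X²] = 0.416667·37.5732 + 0.583333·1.19531 = 16.3528.
Var(X) = E[X²] − (E[X])² = 16.3528 − 7.71798 = 8.63479.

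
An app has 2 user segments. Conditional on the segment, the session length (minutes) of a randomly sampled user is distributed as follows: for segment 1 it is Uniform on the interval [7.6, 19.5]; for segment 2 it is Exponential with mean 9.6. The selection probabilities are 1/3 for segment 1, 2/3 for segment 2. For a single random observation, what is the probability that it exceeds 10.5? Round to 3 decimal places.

Conditional on each segment, P(X > 10.5): 1: 0.756303; 2: 0.334958.
By total probability, P(X > 10.5) = 0.333333·0.756303 + 0.666667·0.334958 = 0.475406.

0.475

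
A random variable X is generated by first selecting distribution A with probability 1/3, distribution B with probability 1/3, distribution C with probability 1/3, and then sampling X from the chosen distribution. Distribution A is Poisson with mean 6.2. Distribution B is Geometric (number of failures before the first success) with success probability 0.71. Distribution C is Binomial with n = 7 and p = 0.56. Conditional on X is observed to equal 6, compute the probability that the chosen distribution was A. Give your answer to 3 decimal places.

0.627

Likelihoods P(X=6 | ·): A: 0.1601; B: 0.000422325; C: 0.0949902.
Posterior ∝ prior × likelihood. Numerator for A: 0.333333·0.1601 = 0.0533667.
Normalizing constant: 0.333333·0.1601 + 0.333333·0.000422325 + 0.333333·0.0949902 = 0.0851709.
P(A | observation) = 0.0533667 / 0.0851709 = 0.626584.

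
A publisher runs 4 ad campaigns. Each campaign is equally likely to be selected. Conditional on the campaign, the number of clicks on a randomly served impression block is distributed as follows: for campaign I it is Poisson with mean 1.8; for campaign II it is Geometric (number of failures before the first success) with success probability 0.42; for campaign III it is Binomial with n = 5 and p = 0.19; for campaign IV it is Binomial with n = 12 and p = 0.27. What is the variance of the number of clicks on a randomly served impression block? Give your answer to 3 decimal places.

Per component, I: μ=1.8, E[X²]=5.04; II: μ=1.38095, E[X²]=5.19501; III: μ=0.95, E[X²]=1.672; IV: μ=3.24, E[X²]=12.8628.
E[X] = 0.25·1.8 + 0.25·1.38095 + 0.25·0.95 + 0.25·3.24 = 1.84274.
E[X²] = 0.25·5.04 + 0.25·5.19501 + 0.25·1.672 + 0.25·12.8628 = 6.19245.
Var(X) = E[X²] − (E[X])² = 6.19245 − 3.39568 = 2.79677.

2.797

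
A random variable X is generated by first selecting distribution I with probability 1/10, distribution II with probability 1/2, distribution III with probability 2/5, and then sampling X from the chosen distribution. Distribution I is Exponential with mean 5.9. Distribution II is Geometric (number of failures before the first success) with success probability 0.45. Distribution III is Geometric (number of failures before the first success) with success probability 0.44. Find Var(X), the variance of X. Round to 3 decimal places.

7.947

Per component, I: μ=5.9, E[X²]=69.62; II: μ=1.22222, E[X²]=4.20988; III: μ=1.27273, E[X²]=4.5124.
E[X] = 0.1·5.9 + 0.5·1.22222 + 0.4·1.27273 = 1.7102.
E[X²] = 0.1·69.62 + 0.5·4.20988 + 0.4·4.5124 = 10.8719.
Var(X) = E[X²] − (E[X])² = 10.8719 − 2.92479 = 7.94711.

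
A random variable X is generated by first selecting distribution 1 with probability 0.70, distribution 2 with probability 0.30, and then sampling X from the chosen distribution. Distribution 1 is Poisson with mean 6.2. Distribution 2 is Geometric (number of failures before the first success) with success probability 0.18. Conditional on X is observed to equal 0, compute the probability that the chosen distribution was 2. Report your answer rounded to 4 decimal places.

0.9744

Likelihoods P(X=0 | ·): 1: 0.00202943; 2: 0.18.
Posterior ∝ prior × likelihood. Numerator for 2: 0.3·0.18 = 0.054.
Normalizing constant: 0.7·0.00202943 + 0.3·0.18 = 0.0554206.
P(2 | observation) = 0.054 / 0.0554206 = 0.974367.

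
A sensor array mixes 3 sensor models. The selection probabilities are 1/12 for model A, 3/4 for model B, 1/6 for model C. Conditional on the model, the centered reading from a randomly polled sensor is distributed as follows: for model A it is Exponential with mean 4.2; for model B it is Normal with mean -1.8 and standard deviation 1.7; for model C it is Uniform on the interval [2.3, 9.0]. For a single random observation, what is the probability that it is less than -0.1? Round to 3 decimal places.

0.631

Conditional on each model, P(X < -0.1): A: 0; B: 0.841345; C: 0.
By total probability, P(X < -0.1) = 0.0833333·0 + 0.75·0.841345 + 0.166667·0 = 0.631009.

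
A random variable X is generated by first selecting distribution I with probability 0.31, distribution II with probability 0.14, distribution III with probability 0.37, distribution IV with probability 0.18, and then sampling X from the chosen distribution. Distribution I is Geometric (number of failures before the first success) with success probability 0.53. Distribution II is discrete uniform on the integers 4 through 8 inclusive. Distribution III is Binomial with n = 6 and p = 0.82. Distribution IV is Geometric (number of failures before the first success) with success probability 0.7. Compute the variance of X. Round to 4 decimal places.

6.4349

Per component, I: μ=0.886792, E[X²]=2.45959; II: μ=6, E[X²]=38; III: μ=4.92, E[X²]=25.092; IV: μ=0.428571, E[X²]=0.795918.
E[X] = 0.31·0.886792 + 0.14·6 + 0.37·4.92 + 0.18·0.428571 = 3.01245.
E[X²] = 0.31·2.45959 + 0.14·38 + 0.37·25.092 + 0.18·0.795918 = 15.5098.
Var(X) = E[X²] − (E[X])² = 15.5098 − 9.07485 = 6.43493.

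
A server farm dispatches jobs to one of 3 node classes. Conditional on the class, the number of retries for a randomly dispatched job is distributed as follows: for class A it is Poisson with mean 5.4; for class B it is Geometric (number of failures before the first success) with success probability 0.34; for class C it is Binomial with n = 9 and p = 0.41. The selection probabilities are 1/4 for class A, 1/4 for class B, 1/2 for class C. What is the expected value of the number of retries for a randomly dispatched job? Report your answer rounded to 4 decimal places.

Component means — A: 5.4; B: 1.94118; C: 3.69.
E[X] = 0.25·5.4 + 0.25·1.94118 + 0.5·3.69 = 3.68029.

3.6803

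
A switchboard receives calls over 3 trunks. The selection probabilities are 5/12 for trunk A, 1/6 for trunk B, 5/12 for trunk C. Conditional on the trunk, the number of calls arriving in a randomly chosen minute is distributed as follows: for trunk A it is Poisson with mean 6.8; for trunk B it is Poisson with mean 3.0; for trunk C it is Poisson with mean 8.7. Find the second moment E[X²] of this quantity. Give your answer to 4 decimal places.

59.2625

For each component E[X²] = Var + (mean)², giving A: 53.04; B: 12; C: 84.39.
Overall E[X²] = 0.416667·53.04 + 0.166667·12 + 0.416667·84.39 = 59.2625.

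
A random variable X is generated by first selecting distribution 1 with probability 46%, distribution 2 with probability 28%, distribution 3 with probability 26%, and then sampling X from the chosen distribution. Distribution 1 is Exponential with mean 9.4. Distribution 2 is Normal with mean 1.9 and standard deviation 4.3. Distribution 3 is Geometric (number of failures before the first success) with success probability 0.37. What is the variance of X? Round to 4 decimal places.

61.3532

Per component, 1: μ=9.4, E[X²]=176.72; 2: μ=1.9, E[X²]=22.1; 3: μ=1.7027, E[X²]=7.5011.
E[X] = 0.46·9.4 + 0.28·1.9 + 0.26·1.7027 = 5.2987.
E[X²] = 0.46·176.72 + 0.28·22.1 + 0.26·7.5011 = 89.4295.
Var(X) = E[X²] − (E[X])² = 89.4295 − 28.0763 = 61.3532.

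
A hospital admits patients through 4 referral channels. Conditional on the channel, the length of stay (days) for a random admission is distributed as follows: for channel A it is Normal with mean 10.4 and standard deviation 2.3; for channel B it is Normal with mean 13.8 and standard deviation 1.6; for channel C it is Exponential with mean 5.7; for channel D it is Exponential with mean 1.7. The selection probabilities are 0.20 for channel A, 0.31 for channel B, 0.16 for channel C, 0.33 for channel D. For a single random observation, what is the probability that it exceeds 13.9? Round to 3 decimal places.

Conditional on each channel, P(X > 13.9): A: 0.0640372; B: 0.475082; C: 0.0872833; D: 0.000281193.
By total probability, P(X > 13.9) = 0.2·0.0640372 + 0.31·0.475082 + 0.16·0.0872833 + 0.33·0.000281193 = 0.174141.

0.174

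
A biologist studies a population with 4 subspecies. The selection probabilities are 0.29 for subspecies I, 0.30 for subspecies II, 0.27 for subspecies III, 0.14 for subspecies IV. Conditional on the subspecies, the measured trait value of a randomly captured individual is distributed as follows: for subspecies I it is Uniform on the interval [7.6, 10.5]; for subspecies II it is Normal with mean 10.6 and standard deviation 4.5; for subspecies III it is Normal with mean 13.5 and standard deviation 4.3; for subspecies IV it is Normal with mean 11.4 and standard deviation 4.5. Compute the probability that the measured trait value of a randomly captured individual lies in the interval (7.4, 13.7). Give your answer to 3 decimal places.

Conditional on each subspecies, P(7.4 < X < 13.7): I: 1; II: 0.516046; III: 0.440542; IV: 0.508332.
By total probability, P(7.4 < X < 13.7) = 0.29·1 + 0.3·0.516046 + 0.27·0.440542 + 0.14·0.508332 = 0.634926.

0.635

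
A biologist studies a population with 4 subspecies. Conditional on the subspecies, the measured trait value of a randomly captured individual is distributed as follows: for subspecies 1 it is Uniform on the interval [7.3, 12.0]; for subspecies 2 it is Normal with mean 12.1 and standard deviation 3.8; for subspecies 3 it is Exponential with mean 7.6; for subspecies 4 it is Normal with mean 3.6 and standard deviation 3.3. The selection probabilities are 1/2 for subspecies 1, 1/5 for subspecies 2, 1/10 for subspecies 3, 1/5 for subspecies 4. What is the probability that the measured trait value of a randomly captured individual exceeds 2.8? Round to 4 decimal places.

Conditional on each subspecies, P(X > 2.8): 1: 1; 2: 0.992805; 3: 0.691826; 4: 0.595774.
By total probability, P(X > 2.8) = 0.5·1 + 0.2·0.992805 + 0.1·0.691826 + 0.2·0.595774 = 0.886898.

0.8869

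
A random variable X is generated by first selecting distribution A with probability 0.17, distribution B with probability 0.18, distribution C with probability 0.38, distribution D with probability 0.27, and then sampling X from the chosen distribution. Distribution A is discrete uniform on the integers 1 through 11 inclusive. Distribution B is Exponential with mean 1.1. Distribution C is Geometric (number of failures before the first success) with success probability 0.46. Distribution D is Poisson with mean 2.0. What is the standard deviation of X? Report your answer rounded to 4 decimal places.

2.5517

Per component, A: μ=6, E[X²]=46; B: μ=1.1, E[X²]=2.42; C: μ=1.17391, E[X²]=3.93006; D: μ=2, E[X²]=6.
E[X] = 0.17·6 + 0.18·1.1 + 0.38·1.17391 + 0.27·2 = 2.20409.
E[X²] = 0.17·46 + 0.18·2.42 + 0.38·3.93006 + 0.27·6 = 11.369.
Var(X) = E[X²] − (E[X])² = 11.369 − 4.858 = 6.51102.
SD(X) = √6.51102 = 2.55167.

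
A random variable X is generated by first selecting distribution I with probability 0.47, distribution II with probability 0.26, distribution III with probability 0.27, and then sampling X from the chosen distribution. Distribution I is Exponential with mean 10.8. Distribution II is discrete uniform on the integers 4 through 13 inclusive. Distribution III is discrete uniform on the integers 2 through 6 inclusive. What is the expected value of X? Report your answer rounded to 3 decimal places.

Component means — I: 10.8; II: 8.5; III: 4.
E[X] = 0.47·10.8 + 0.26·8.5 + 0.27·4 = 8.366.

8.366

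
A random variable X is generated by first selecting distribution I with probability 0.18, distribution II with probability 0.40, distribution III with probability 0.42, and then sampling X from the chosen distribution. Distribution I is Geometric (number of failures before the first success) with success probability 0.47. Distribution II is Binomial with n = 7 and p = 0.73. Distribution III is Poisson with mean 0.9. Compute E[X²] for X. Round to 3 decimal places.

For each component E[X²] = Var + (mean)², giving I: 3.67089; II: 27.4918; III: 1.71.
Overall E[X²] = 0.18·3.67089 + 0.4·27.4918 + 0.42·1.71 = 12.3757.

12.376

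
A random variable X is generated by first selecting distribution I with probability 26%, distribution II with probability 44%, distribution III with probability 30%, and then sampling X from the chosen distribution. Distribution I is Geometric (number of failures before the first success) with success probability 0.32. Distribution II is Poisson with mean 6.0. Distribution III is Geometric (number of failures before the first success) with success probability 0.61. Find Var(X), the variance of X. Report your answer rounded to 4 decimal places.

Per component, I: μ=2.125, E[X²]=11.1562; II: μ=6, E[X²]=42; III: μ=0.639344, E[X²]=1.45687.
E[X] = 0.26·2.125 + 0.44·6 + 0.3·0.639344 = 3.3843.
E[X²] = 0.26·11.1562 + 0.44·42 + 0.3·1.45687 = 21.8177.
Var(X) = E[X²] − (E[X])² = 21.8177 − 11.4535 = 10.3642.

10.3642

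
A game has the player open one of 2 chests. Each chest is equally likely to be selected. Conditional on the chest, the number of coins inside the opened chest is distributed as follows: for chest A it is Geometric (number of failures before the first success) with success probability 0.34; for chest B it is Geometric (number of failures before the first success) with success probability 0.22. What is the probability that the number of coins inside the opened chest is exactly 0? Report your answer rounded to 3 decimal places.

Conditional on each chest, P(X = 0): A: 0.34; B: 0.22.
By total probability, P(X = 0) = 0.5·0.34 + 0.5·0.22 = 0.28.

0.280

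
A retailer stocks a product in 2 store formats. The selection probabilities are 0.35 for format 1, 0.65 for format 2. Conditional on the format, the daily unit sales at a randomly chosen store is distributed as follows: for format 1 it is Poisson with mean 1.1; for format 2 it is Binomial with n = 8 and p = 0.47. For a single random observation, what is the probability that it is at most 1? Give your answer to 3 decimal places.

0.277

Conditional on each format, P(X ≤ 1): 1: 0.699029; 2: 0.0503951.
By total probability, P(X ≤ 1) = 0.35·0.699029 + 0.65·0.0503951 = 0.277417.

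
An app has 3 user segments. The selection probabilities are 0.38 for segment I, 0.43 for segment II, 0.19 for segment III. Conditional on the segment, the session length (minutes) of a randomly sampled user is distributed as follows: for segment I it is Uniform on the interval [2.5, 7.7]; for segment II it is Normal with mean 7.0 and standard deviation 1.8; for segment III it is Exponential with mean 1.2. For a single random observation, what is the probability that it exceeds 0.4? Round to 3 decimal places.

0.946

Conditional on each segment, P(X > 0.4): I: 1; II: 0.999877; III: 0.716531.
By total probability, P(X > 0.4) = 0.38·1 + 0.43·0.999877 + 0.19·0.716531 = 0.946088.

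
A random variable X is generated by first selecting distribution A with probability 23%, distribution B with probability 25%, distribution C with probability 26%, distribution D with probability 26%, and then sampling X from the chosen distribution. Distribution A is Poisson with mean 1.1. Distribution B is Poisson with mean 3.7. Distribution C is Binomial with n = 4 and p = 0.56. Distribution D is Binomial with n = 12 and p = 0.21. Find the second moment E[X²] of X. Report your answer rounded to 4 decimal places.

For each component E[X²] = Var + (mean)², giving A: 2.31; B: 17.39; C: 6.0032; D: 8.3412.
Overall E[X²] = 0.23·2.31 + 0.25·17.39 + 0.26·6.0032 + 0.26·8.3412 = 8.60834.

8.6083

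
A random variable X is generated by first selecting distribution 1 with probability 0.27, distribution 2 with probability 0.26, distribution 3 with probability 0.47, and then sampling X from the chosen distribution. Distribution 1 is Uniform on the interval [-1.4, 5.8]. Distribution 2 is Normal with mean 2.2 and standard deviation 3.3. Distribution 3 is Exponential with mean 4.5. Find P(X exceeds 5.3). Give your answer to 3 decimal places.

0.209

Conditional on each component, P(X > 5.3): 1: 0.0694444; 2: 0.173764; 3: 0.307962.
By total probability, P(X > 5.3) = 0.27·0.0694444 + 0.26·0.173764 + 0.47·0.307962 = 0.208671.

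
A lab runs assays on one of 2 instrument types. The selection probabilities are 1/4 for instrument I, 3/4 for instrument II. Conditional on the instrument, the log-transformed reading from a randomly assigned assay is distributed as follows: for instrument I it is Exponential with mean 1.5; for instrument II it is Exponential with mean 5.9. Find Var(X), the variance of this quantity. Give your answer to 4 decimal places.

Per component, I: μ=1.5, E[X²]=4.5; II: μ=5.9, E[X²]=69.62.
E[X] = 0.25·1.5 + 0.75·5.9 = 4.8.
E[X²] = 0.25·4.5 + 0.75·69.62 = 53.34.
Var(X) = E[X²] − (E[X])² = 53.34 − 23.04 = 30.3.

30.3000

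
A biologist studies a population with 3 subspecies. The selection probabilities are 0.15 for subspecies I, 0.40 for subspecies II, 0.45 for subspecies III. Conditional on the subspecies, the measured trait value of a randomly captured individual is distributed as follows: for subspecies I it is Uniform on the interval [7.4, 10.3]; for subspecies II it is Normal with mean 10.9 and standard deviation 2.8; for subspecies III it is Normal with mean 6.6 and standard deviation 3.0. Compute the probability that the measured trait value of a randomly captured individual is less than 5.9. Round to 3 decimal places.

0.198

Conditional on each subspecies, P(X < 5.9): I: 0; II: 0.0370728; III: 0.407751.
By total probability, P(X < 5.9) = 0.15·0 + 0.4·0.0370728 + 0.45·0.407751 = 0.198317.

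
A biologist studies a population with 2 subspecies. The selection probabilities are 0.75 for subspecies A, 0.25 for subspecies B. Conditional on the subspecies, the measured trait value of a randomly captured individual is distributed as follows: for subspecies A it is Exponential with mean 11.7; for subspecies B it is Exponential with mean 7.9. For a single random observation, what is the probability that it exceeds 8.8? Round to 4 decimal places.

Conditional on each subspecies, P(X > 8.8): A: 0.471358; B: 0.328268.
By total probability, P(X > 8.8) = 0.75·0.471358 + 0.25·0.328268 = 0.435586.

0.4356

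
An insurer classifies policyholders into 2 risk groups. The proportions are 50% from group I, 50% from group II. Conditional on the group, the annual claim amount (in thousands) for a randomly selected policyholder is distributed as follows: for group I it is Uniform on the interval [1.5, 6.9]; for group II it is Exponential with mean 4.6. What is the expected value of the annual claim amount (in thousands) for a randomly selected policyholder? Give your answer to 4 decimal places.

4.4000

Component means — I: 4.2; II: 4.6.
E[X] = 0.5·4.2 + 0.5·4.6 = 4.4.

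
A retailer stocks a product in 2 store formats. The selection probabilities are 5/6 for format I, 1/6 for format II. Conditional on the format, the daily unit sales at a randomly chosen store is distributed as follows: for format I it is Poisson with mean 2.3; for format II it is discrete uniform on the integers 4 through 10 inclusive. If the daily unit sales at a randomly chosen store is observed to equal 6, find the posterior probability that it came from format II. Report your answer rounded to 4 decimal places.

0.5809

Likelihoods P(X=6 | ·): I: 0.0206138; II: 0.142857.
Posterior ∝ prior × likelihood. Numerator for II: 0.166667·0.142857 = 0.0238095.
Normalizing constant: 0.833333·0.0206138 + 0.166667·0.142857 = 0.0409877.
P(II | observation) = 0.0238095 / 0.0409877 = 0.580895.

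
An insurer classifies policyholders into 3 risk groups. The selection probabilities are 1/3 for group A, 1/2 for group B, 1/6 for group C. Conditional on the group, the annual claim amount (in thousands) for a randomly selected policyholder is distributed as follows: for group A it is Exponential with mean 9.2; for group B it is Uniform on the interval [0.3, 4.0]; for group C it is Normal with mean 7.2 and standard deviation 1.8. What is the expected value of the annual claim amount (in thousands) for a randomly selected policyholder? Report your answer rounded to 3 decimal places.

5.342

Component means — A: 9.2; B: 2.15; C: 7.2.
E[X] = 0.333333·9.2 + 0.5·2.15 + 0.166667·7.2 = 5.34167.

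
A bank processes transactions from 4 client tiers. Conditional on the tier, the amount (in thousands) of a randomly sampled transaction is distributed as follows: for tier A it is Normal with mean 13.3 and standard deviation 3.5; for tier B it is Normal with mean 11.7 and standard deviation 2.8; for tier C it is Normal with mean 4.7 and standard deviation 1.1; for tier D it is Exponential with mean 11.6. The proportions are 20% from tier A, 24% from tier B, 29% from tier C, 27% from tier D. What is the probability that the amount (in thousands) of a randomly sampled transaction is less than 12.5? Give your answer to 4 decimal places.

Conditional on each tier, P(X < 12.5): A: 0.409601; B: 0.612452; C: 1; D: 0.659584.
By total probability, P(X < 12.5) = 0.2·0.409601 + 0.24·0.612452 + 0.29·1 + 0.27·0.659584 = 0.696996.

0.6970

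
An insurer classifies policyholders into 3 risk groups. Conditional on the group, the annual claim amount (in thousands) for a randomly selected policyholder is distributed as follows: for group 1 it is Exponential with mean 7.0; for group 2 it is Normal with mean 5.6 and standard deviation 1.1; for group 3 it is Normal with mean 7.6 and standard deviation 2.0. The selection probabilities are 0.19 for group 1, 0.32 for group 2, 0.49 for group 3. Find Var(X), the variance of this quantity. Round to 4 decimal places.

Per component, 1: μ=7, E[X²]=98; 2: μ=5.6, E[X²]=32.57; 3: μ=7.6, E[X²]=61.76.
E[X] = 0.19·7 + 0.32·5.6 + 0.49·7.6 = 6.846.
E[X²] = 0.19·98 + 0.32·32.57 + 0.49·61.76 = 59.3048.
Var(X) = E[X²] − (E[X])² = 59.3048 − 46.8677 = 12.4371.

12.4371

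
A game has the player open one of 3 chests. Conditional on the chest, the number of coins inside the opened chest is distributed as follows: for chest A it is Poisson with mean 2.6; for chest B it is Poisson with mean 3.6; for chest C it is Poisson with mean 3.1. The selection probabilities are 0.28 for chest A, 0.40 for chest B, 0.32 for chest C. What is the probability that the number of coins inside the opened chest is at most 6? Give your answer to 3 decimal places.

Conditional on each chest, P(X ≤ 6): A: 0.98283; B: 0.926727; C: 0.961196.
By total probability, P(X ≤ 6) = 0.28·0.98283 + 0.4·0.926727 + 0.32·0.961196 = 0.953466.

0.953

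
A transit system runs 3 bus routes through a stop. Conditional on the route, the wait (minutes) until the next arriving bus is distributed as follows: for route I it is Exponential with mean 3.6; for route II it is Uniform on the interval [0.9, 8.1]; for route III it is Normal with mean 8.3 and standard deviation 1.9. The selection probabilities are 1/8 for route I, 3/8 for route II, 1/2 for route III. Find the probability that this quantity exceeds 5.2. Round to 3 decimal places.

0.655

Conditional on each route, P(X > 5.2): I: 0.235877; II: 0.402778; III: 0.948616.
By total probability, P(X > 5.2) = 0.125·0.235877 + 0.375·0.402778 + 0.5·0.948616 = 0.654834.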